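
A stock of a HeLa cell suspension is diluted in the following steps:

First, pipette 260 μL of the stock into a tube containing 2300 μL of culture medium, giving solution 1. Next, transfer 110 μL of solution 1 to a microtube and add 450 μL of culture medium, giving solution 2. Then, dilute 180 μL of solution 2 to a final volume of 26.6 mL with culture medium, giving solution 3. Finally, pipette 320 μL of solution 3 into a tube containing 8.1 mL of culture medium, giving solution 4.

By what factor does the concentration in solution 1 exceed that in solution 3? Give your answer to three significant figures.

752

Step 1: 260 μL + 2300 μL = 2560 μL total → factor 2560/260 = 9.8462
Step 2: 110 μL + 450 μL = 560 μL total → factor 560/110 = 5.0909
Step 3: 180 μL brought to 26.6 mL → factor 26600/180 = 147.78
Dilution factor to solution 1 = 9.8462; to solution 3 = 7407.5
[solution 1]/[solution 3] = (factor to solution 3)/(factor to solution 1) = 7407.5/9.8462 = 752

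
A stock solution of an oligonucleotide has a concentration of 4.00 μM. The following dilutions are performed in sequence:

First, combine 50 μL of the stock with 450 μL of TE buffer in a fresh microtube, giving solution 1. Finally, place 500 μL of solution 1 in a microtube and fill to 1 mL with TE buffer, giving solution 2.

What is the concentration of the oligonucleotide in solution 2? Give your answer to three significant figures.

0.200 μM

Step 1: 50 μL + 450 μL = 500 μL total → factor 500/50 = 10
Step 2: 500 μL brought to 1 mL → factor 1000/500 = 2
Overall dilution factor = 10 × 2 = 20
Final = 4.00 μM / 20 = 0.200 μM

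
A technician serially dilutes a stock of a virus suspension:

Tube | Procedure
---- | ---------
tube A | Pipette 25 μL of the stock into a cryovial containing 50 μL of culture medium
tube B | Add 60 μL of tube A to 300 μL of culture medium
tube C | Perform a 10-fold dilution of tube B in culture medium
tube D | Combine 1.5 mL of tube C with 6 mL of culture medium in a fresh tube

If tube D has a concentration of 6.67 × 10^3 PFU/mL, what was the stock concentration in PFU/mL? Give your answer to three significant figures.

Step 1: 25 μL + 50 μL = 75 μL total → factor 75/25 = 3
Step 2: 60 μL + 300 μL = 360 μL total → factor 360/60 = 6
Step 3: 10-fold → factor 10
Step 4: 1.5 mL + 6 mL = 7.5 mL total → factor 7.5/1.5 = 5
Overall dilution factor = 3 × 6 × 10 × 5 = 900
Stock = 6.67 × 10^3 PFU/mL × 900 = 6.00 × 10^6 PFU/mL

6.00 × 10^6 PFU/mL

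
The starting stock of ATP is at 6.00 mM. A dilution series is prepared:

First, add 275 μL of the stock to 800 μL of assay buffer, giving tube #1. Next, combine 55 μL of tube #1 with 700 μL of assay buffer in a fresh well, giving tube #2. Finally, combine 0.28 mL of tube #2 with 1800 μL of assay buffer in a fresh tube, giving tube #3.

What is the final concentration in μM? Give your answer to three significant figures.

Step 1: 275 μL + 800 μL = 1075 μL total → factor 1075/275 = 3.9091
Step 2: 55 μL + 700 μL = 755 μL total → factor 755/55 = 13.727
Step 3: 0.28 mL + 1800 μL = 2.08 mL total → factor 2.08/0.28 = 7.4286
Overall dilution factor = 3.9091 × 13.727 × 7.4286 = 398.63
Final = 6.00 mM / 398.63 = 0.01505 mM = 15.1 μM

15.1 μM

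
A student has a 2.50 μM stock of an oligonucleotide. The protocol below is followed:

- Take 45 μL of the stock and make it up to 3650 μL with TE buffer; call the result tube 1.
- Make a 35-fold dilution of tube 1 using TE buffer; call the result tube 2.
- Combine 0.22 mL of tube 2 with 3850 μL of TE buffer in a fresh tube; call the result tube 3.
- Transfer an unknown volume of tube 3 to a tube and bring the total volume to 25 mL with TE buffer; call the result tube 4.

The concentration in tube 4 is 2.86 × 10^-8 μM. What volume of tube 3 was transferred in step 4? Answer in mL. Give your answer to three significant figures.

0.0150 mL

Step 1: 45 μL brought to 3650 μL → factor 3650/45 = 81.111
Step 2: 35-fold → factor 35
Step 3: 0.22 mL + 3850 μL = 4.07 mL total → factor 4.07/0.22 = 18.5
Step 4: v brought to 25 mL → factor = 25 mL/v
Product of known-step factors = 52519
Overall factor = 2.50 μM / (2.86 × 10^-8 μM) = 8.7413 × 10^7
Step-4 factor = 8.7413 × 10^7 / 52519 = 1664.4
v = 25 mL / 1664.4 = 0.0150 mL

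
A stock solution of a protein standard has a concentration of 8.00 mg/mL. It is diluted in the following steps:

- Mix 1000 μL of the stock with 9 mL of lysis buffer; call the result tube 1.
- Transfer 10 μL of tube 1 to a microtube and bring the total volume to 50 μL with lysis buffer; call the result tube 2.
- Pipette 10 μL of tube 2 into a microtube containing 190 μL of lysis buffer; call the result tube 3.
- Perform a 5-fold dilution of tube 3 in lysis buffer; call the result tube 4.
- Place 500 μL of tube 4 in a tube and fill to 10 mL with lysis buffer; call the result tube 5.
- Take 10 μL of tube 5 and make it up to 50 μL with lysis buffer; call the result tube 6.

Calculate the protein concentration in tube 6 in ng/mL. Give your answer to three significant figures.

Step 1: 1000 μL + 9 mL = 10000 μL total → factor 10000/1000 = 10
Step 2: 10 μL brought to 50 μL → factor 50/10 = 5
Step 3: 10 μL + 190 μL = 200 μL total → factor 200/10 = 20
Step 4: 5-fold → factor 5
Step 5: 500 μL brought to 10 mL → factor 10000/500 = 20
Step 6: 10 μL brought to 50 μL → factor 50/10 = 5
Dilution factor through tube 6 = 10 × 5 × 20 × 5 × 20 × 5 = 5 × 10^5
[tube 6] = 8.00 mg/mL / 5 × 10^5 = 1.600 × 10^-5 mg/mL = 16.0 ng/mL

16.0 ng/mL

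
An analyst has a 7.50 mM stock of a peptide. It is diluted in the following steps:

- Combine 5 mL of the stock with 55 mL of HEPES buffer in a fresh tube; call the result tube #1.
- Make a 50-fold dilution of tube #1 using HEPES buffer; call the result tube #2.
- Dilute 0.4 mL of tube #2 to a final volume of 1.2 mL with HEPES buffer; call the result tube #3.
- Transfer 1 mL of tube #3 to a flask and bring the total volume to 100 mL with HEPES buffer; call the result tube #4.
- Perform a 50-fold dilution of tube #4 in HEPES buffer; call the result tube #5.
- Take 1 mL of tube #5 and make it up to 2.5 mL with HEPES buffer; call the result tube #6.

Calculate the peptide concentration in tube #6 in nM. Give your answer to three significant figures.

0.333 nM

Step 1: 5 mL + 55 mL = 60 mL total → factor 60/5 = 12
Step 2: 50-fold → factor 50
Step 3: 0.4 mL brought to 1.2 mL → factor 1.2/0.4 = 3
Step 4: 1 mL brought to 100 mL → factor 100/1 = 100
Step 5: 50-fold → factor 50
Step 6: 1 mL brought to 2.5 mL → factor 2.5/1 = 2.5
Dilution factor through tube #6 = 12 × 50 × 3 × 100 × 50 × 2.5 = 2.25 × 10^7
[tube #6] = 7.50 mM / 2.25 × 10^7 = 3.333 × 10^-7 mM = 0.333 nM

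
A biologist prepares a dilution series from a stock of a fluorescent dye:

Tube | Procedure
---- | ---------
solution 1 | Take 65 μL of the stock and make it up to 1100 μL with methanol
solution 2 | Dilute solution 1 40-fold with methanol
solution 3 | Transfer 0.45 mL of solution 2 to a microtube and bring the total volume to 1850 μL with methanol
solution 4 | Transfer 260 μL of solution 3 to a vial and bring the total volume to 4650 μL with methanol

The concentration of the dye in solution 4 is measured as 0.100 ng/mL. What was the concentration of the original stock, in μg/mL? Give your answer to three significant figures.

4.98 μg/mL

Step 1: 65 μL brought to 1100 μL → factor 1100/65 = 16.923
Step 2: 40-fold → factor 40
Step 3: 0.45 mL brought to 1850 μL → factor 1.85/0.45 = 4.1111
Step 4: 260 μL brought to 4650 μL → factor 4650/260 = 17.885
Overall dilution factor = 16.923 × 40 × 4.1111 × 17.885 = 49771
Stock = 0.100 ng/mL × 49771 = 4977 ng/mL = 4.98 μg/mL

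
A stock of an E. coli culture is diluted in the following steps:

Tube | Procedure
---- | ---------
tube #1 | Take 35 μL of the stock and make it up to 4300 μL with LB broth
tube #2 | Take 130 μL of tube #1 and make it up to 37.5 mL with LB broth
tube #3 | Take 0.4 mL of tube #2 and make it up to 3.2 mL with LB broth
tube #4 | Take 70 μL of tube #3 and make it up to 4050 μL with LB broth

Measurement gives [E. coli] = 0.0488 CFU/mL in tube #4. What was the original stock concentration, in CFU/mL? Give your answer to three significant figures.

8.00 × 10^5 CFU/mL

Step 1: 35 μL brought to 4300 μL → factor 4300/35 = 122.86
Step 2: 130 μL brought to 37.5 mL → factor 37500/130 = 288.46
Step 3: 0.4 mL brought to 3.2 mL → factor 3.2/0.4 = 8
Step 4: 70 μL brought to 4050 μL → factor 4050/70 = 57.857
Overall dilution factor = 122.86 × 288.46 × 8 × 57.857 = 1.6403 × 10^7
Stock = 0.0488 CFU/mL × 1.6403 × 10^7 = 8.00 × 10^5 CFU/mL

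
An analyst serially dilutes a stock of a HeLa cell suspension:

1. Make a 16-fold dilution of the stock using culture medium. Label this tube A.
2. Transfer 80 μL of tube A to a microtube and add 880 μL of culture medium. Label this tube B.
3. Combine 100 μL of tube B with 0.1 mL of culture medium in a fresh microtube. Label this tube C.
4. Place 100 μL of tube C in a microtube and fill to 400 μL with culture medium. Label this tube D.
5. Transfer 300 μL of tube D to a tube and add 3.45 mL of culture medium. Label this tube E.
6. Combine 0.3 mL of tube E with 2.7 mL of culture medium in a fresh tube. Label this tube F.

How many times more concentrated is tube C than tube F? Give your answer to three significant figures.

500

Step 1: 16-fold → factor 16
Step 2: 80 μL + 880 μL = 960 μL total → factor 960/80 = 12
Step 3: 100 μL + 0.1 mL = 200 μL total → factor 200/100 = 2
Step 4: 100 μL brought to 400 μL → factor 400/100 = 4
Step 5: 300 μL + 3.45 mL = 3750 μL total → factor 3750/300 = 12.5
Step 6: 0.3 mL + 2.7 mL = 3 mL total → factor 3/0.3 = 10
Dilution factor to tube C = 384; to tube F = 1.92 × 10^5
[tube C]/[tube F] = (factor to tube F)/(factor to tube C) = 1.92 × 10^5/384 = 500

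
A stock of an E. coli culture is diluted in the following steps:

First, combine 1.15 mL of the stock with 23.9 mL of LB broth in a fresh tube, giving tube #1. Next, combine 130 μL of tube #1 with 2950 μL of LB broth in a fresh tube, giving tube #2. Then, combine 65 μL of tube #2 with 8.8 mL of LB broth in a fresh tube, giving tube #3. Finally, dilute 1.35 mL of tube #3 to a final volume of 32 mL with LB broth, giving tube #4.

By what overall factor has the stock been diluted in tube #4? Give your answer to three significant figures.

Step 1: 1.15 mL + 23.9 mL = 25.05 mL total → factor 25.05/1.15 = 21.783
Step 2: 130 μL + 2950 μL = 3080 μL total → factor 3080/130 = 23.692
Step 3: 65 μL + 8.8 mL = 8865 μL total → factor 8865/65 = 136.38
Step 4: 1.35 mL brought to 32 mL → factor 32/1.35 = 23.704
Overall dilution factor = 21.783 × 23.692 × 136.38 × 23.704 = 1.6684 × 10^6

1.67 × 10^6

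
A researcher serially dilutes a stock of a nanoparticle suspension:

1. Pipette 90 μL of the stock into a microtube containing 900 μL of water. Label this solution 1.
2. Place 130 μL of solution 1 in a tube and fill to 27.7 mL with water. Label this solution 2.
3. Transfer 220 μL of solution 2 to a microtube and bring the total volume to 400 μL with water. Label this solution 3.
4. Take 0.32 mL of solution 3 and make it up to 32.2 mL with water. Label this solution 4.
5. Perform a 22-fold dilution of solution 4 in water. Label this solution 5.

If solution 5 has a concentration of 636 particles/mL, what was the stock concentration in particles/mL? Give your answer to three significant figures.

6.00 × 10^9 particles/mL

Step 1: 90 μL + 900 μL = 990 μL total → factor 990/90 = 11
Step 2: 130 μL brought to 27.7 mL → factor 27700/130 = 213.08
Step 3: 220 μL brought to 400 μL → factor 400/220 = 1.8182
Step 4: 0.32 mL brought to 32.2 mL → factor 32.2/0.32 = 100.62
Step 5: 22-fold → factor 22
Overall dilution factor = 11 × 213.08 × 1.8182 × 100.62 × 22 = 9.434 × 10^6
Stock = 636 particles/mL × 9.434 × 10^6 = 6.00 × 10^9 particles/mL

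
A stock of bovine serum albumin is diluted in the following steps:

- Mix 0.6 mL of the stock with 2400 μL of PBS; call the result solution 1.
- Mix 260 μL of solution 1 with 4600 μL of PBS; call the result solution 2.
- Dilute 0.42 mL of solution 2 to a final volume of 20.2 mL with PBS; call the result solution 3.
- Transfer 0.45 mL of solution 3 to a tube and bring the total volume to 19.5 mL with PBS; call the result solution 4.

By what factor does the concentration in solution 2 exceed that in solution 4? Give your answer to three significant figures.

2.08 × 10^3

Step 1: 0.6 mL + 2400 μL = 3 mL total → factor 3/0.6 = 5
Step 2: 260 μL + 4600 μL = 4860 μL total → factor 4860/260 = 18.692
Step 3: 0.42 mL brought to 20.2 mL → factor 20.2/0.42 = 48.095
Step 4: 0.45 mL brought to 19.5 mL → factor 19.5/0.45 = 43.333
Dilution factor to solution 2 = 93.462; to solution 4 = 1.9479 × 10^5
[solution 2]/[solution 4] = (factor to solution 4)/(factor to solution 2) = 1.9479 × 10^5/93.462 = 2.08 × 10^3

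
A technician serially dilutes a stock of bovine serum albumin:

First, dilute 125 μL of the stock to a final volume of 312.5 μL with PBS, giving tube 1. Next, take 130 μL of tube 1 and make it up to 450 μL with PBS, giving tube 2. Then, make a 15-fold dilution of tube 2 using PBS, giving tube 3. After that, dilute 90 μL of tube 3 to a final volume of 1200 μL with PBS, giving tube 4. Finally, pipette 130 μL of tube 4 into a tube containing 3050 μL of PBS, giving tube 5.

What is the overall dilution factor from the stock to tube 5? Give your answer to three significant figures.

4.23 × 10^4

Step 1: 125 μL brought to 312.5 μL → factor 312.5/125 = 2.5
Step 2: 130 μL brought to 450 μL → factor 450/130 = 3.4615
Step 3: 15-fold → factor 15
Step 4: 90 μL brought to 1200 μL → factor 1200/90 = 13.333
Step 5: 130 μL + 3050 μL = 3180 μL total → factor 3180/130 = 24.462
Overall dilution factor = 2.5 × 3.4615 × 15 × 13.333 × 24.462 = 42337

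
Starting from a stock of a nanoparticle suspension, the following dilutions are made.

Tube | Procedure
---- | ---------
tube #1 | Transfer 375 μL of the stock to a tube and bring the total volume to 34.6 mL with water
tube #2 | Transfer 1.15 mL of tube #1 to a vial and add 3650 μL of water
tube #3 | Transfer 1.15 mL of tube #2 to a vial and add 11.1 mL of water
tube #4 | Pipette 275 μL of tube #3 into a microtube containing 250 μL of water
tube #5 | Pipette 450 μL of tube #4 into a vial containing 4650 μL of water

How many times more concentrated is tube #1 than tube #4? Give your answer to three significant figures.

84.9

Step 1: 375 μL brought to 34.6 mL → factor 34600/375 = 92.267
Step 2: 1.15 mL + 3650 μL = 4.8 mL total → factor 4.8/1.15 = 4.1739
Step 3: 1.15 mL + 11.1 mL = 12.25 mL total → factor 12.25/1.15 = 10.652
Step 4: 275 μL + 250 μL = 525 μL total → factor 525/275 = 1.9091
Dilution factor to tube #1 = 92.267; to tube #4 = 7831.6
[tube #1]/[tube #4] = (factor to tube #4)/(factor to tube #1) = 7831.6/92.267 = 84.9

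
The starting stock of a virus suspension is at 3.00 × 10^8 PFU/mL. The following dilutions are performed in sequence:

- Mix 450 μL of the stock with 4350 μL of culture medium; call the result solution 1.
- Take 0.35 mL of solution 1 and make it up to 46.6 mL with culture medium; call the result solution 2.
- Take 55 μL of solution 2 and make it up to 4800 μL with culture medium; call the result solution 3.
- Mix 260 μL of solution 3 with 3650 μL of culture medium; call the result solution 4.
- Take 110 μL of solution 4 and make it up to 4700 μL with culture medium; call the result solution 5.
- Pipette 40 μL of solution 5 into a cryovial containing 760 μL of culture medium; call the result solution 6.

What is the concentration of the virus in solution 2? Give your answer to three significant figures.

2.11 × 10^5 PFU/mL

Step 1: 450 μL + 4350 μL = 4800 μL total → factor 4800/450 = 10.667
Step 2: 0.35 mL brought to 46.6 mL → factor 46.6/0.35 = 133.14
Dilution factor through solution 2 = 10.667 × 133.14 = 1420.2
[solution 2] = 3.00 × 10^8 PFU/mL / 1420.2 = 2.11 × 10^5 PFU/mL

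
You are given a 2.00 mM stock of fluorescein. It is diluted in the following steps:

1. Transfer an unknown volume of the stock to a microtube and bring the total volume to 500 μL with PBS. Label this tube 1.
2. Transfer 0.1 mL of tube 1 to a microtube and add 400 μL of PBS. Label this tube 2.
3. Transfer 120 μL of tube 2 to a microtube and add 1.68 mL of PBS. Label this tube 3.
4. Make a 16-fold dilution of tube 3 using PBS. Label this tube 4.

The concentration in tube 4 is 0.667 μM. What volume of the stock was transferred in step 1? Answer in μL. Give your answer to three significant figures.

200 μL

Step 1: v brought to 500 μL → factor = 500 μL/v
Step 2: 0.1 mL + 400 μL = 0.5 mL total → factor 0.5/0.1 = 5
Step 3: 120 μL + 1.68 mL = 1800 μL total → factor 1800/120 = 15
Step 4: 16-fold → factor 16
Product of known-step factors = 1200
Overall factor = 2.00 mM / (0.667 μM) = 2998.5
Step-1 factor = 2998.5 / 1200 = 2.4988
v = 500 μL / 2.4988 = 200 μL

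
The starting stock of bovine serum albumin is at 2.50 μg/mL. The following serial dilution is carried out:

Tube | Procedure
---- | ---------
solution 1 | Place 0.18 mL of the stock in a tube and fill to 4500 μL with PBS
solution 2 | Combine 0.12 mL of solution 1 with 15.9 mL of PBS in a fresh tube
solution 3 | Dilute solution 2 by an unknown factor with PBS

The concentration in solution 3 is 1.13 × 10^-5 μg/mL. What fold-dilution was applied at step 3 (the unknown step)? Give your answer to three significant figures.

Step 1: 0.18 mL brought to 4500 μL → factor 4.5/0.18 = 25
Step 2: 0.12 mL + 15.9 mL = 16.02 mL total → factor 16.02/0.12 = 133.5
Step 3: unknown factor x
Product of known-step factors = 3337.5
Overall factor = 2.50 μg/mL / (1.13 × 10^-5 μg/mL) = 2.2124 × 10^5
x = 2.2124 × 10^5 / 3337.5 = 66.3

66.3-fold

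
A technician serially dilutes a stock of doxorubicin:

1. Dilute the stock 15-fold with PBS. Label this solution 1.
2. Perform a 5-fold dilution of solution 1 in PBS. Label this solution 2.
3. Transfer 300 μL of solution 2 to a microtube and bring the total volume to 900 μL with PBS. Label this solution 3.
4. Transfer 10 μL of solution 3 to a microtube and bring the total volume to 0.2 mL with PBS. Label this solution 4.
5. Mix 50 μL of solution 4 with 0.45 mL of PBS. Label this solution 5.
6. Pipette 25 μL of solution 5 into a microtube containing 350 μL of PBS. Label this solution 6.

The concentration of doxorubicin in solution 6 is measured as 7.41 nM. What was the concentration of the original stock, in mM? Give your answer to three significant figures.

5.00 mM

Step 1: 15-fold → factor 15
Step 2: 5-fold → factor 5
Step 3: 300 μL brought to 900 μL → factor 900/300 = 3
Step 4: 10 μL brought to 0.2 mL → factor 200/10 = 20
Step 5: 50 μL + 0.45 mL = 500 μL total → factor 500/50 = 10
Step 6: 25 μL + 350 μL = 375 μL total → factor 375/25 = 15
Overall dilution factor = 15 × 5 × 3 × 20 × 10 × 15 = 6.75 × 10^5
Stock = 7.41 nM × 6.75 × 10^5 = 5.002 × 10^6 nM = 5.00 mM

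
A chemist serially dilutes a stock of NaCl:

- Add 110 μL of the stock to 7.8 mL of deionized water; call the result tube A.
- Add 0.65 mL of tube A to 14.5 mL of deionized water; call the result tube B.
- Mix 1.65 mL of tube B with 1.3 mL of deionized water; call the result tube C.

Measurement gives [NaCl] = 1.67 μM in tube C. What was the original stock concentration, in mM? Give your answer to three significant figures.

Step 1: 110 μL + 7.8 mL = 7910 μL total → factor 7910/110 = 71.909
Step 2: 0.65 mL + 14.5 mL = 15.15 mL total → factor 15.15/0.65 = 23.308
Step 3: 1.65 mL + 1.3 mL = 2.95 mL total → factor 2.95/1.65 = 1.7879
Overall dilution factor = 71.909 × 23.308 × 1.7879 = 2996.5
Stock = 1.67 μM × 2996.5 = 5004 μM = 5.00 mM

5.00 mM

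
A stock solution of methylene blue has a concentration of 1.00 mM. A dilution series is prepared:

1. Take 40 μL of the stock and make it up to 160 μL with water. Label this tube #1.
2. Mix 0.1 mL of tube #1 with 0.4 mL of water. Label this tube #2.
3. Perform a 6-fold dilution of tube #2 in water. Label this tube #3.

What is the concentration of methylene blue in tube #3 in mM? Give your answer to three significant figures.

0.00833 mM

Step 1: 40 μL brought to 160 μL → factor 160/40 = 4
Step 2: 0.1 mL + 0.4 mL = 0.5 mL total → factor 0.5/0.1 = 5
Step 3: 6-fold → factor 6
Overall dilution factor = 4 × 5 × 6 = 120
Final = 1.00 mM / 120 = 0.00833 mM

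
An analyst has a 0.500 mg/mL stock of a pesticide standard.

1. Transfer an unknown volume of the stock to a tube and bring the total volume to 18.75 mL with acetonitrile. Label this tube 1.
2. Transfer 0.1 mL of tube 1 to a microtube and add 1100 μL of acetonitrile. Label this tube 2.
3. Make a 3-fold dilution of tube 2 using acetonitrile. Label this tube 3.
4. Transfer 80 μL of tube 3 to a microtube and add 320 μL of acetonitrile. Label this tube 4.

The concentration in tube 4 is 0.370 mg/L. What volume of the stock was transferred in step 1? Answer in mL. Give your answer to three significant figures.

2.50 mL

Step 1: v brought to 18.75 mL → factor = 18.75 mL/v
Step 2: 0.1 mL + 1100 μL = 1.2 mL total → factor 1.2/0.1 = 12
Step 3: 3-fold → factor 3
Step 4: 80 μL + 320 μL = 400 μL total → factor 400/80 = 5
Product of known-step factors = 180
Overall factor = 0.500 mg/mL / (0.370 mg/L) = 1351.4
Step-1 factor = 1351.4 / 180 = 7.5075
v = 18.75 mL / 7.5075 = 2.50 mL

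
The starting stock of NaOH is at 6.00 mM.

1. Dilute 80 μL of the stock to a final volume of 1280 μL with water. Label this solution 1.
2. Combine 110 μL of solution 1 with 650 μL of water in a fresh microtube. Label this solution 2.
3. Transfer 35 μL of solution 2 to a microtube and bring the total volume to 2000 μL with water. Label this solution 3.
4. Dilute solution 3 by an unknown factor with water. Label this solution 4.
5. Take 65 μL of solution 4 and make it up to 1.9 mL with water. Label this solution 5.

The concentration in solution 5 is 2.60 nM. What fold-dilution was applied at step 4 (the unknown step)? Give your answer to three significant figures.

12.5-fold

Step 1: 80 μL brought to 1280 μL → factor 1280/80 = 16
Step 2: 110 μL + 650 μL = 760 μL total → factor 760/110 = 6.9091
Step 3: 35 μL brought to 2000 μL → factor 2000/35 = 57.143
Step 4: unknown factor x
Step 5: 65 μL brought to 1.9 mL → factor 1900/65 = 29.231
Product of known-step factors = 1.8465 × 10^5
Overall factor = 6.00 mM / (2.60 nM) = 2.3077 × 10^6
x = 2.3077 × 10^6 / 1.8465 × 10^5 = 12.5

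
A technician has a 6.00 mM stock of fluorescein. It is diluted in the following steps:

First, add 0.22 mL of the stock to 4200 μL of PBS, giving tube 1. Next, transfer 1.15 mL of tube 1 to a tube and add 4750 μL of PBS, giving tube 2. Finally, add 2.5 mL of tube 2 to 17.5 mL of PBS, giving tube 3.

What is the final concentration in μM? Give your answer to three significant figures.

Step 1: 0.22 mL + 4200 μL = 4.42 mL total → factor 4.42/0.22 = 20.091
Step 2: 1.15 mL + 4750 μL = 5.9 mL total → factor 5.9/1.15 = 5.1304
Step 3: 2.5 mL + 17.5 mL = 20 mL total → factor 20/2.5 = 8
Overall dilution factor = 20.091 × 5.1304 × 8 = 824.6
Final = 6.00 mM / 824.6 = 0.007276 mM = 7.28 μM

7.28 μM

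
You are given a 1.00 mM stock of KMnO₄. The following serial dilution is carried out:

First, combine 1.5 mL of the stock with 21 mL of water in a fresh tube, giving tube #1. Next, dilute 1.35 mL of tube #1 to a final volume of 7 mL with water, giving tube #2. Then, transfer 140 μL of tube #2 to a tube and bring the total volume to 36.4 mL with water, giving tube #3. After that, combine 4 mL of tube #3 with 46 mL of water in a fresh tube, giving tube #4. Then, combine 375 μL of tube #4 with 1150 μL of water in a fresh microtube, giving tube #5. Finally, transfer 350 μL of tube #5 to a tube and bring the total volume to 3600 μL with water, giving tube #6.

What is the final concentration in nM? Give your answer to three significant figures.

0.0946 nM

Step 1: 1.5 mL + 21 mL = 22.5 mL total → factor 22.5/1.5 = 15
Step 2: 1.35 mL brought to 7 mL → factor 7/1.35 = 5.1852
Step 3: 140 μL brought to 36.4 mL → factor 36400/140 = 260
Step 4: 4 mL + 46 mL = 50 mL total → factor 50/4 = 12.5
Step 5: 375 μL + 1150 μL = 1525 μL total → factor 1525/375 = 4.0667
Step 6: 350 μL brought to 3600 μL → factor 3600/350 = 10.286
Overall dilution factor = 15 × 5.1852 × 260 × 12.5 × 4.0667 × 10.286 = 1.0573 × 10^7
Final = 1.00 mM / 1.0573 × 10^7 = 9.458 × 10^-8 mM = 0.0946 nM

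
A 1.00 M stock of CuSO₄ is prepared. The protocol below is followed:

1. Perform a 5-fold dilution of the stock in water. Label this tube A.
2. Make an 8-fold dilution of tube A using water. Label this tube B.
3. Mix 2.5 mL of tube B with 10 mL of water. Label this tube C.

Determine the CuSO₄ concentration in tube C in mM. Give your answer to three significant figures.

5.00 mM

Step 1: 5-fold → factor 5
Step 2: 8-fold → factor 8
Step 3: 2.5 mL + 10 mL = 12.5 mL total → factor 12.5/2.5 = 5
Overall dilution factor = 5 × 8 × 5 = 200
Final = 1.00 M / 200 = 0.005000 M = 5.00 mM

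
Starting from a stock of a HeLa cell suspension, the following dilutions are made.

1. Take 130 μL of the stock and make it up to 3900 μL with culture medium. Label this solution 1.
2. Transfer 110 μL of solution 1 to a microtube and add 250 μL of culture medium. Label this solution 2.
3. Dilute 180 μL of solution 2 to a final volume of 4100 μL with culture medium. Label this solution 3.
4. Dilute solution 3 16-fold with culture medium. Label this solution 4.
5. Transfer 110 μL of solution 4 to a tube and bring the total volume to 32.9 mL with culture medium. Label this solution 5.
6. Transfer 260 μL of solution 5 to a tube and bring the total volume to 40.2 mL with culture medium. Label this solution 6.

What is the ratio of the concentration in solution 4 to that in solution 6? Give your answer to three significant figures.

4.62 × 10^4

Step 1: 130 μL brought to 3900 μL → factor 3900/130 = 30
Step 2: 110 μL + 250 μL = 360 μL total → factor 360/110 = 3.2727
Step 3: 180 μL brought to 4100 μL → factor 4100/180 = 22.778
Step 4: 16-fold → factor 16
Step 5: 110 μL brought to 32.9 mL → factor 32900/110 = 299.09
Step 6: 260 μL brought to 40.2 mL → factor 40200/260 = 154.62
Dilution factor to solution 4 = 35782; to solution 6 = 1.6547 × 10^9
[solution 4]/[solution 6] = (factor to solution 6)/(factor to solution 4) = 1.6547 × 10^9/35782 = 4.62 × 10^4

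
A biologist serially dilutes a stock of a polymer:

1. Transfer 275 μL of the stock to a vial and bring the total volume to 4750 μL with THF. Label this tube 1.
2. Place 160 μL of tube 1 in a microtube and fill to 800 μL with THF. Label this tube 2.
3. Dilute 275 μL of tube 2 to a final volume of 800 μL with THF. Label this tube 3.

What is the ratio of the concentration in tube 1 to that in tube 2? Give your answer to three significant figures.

Step 1: 275 μL brought to 4750 μL → factor 4750/275 = 17.273
Step 2: 160 μL brought to 800 μL → factor 800/160 = 5
Dilution factor to tube 1 = 17.273; to tube 2 = 86.364
[tube 1]/[tube 2] = (factor to tube 2)/(factor to tube 1) = 86.364/17.273 = 5.00

5.00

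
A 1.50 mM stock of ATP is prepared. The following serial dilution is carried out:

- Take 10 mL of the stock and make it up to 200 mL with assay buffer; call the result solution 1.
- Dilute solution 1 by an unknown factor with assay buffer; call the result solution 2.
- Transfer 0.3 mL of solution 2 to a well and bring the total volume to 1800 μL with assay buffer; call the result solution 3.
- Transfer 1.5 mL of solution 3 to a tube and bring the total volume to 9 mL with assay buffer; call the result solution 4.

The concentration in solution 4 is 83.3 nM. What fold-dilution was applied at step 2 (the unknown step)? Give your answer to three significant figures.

25.0-fold

Step 1: 10 mL brought to 200 mL → factor 200/10 = 20
Step 2: unknown factor x
Step 3: 0.3 mL brought to 1800 μL → factor 1.8/0.3 = 6
Step 4: 1.5 mL brought to 9 mL → factor 9/1.5 = 6
Product of known-step factors = 720
Overall factor = 1.50 mM / (83.3 nM) = 18007
x = 18007 / 720 = 25.0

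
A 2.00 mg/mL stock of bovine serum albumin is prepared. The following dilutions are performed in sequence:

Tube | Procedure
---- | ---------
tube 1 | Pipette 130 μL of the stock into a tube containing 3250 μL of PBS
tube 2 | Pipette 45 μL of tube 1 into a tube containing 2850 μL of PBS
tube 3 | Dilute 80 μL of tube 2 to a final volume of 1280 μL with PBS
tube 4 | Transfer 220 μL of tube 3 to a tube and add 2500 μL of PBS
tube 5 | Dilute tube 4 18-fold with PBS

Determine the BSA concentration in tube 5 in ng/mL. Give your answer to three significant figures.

0.336 ng/mL

Step 1: 130 μL + 3250 μL = 3380 μL total → factor 3380/130 = 26
Step 2: 45 μL + 2850 μL = 2895 μL total → factor 2895/45 = 64.333
Step 3: 80 μL brought to 1280 μL → factor 1280/80 = 16
Step 4: 220 μL + 2500 μL = 2720 μL total → factor 2720/220 = 12.364
Step 5: 18-fold → factor 18
Overall dilution factor = 26 × 64.333 × 16 × 12.364 × 18 = 5.9559 × 10^6
Final = 2.00 mg/mL / 5.9559 × 10^6 = 3.358 × 10^-7 mg/mL = 0.336 ng/mL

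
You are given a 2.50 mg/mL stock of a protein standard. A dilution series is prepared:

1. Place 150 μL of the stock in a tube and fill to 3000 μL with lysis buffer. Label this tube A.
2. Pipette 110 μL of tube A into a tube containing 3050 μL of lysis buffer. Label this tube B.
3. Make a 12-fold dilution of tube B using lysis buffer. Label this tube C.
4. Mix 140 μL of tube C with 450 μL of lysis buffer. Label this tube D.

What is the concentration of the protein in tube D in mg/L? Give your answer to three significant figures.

Step 1: 150 μL brought to 3000 μL → factor 3000/150 = 20
Step 2: 110 μL + 3050 μL = 3160 μL total → factor 3160/110 = 28.727
Step 3: 12-fold → factor 12
Step 4: 140 μL + 450 μL = 590 μL total → factor 590/140 = 4.2143
Overall dilution factor = 20 × 28.727 × 12 × 4.2143 = 29056
Final = 2.50 mg/mL / 29056 = 8.604 × 10^-5 mg/mL = 0.0860 mg/L

0.0860 mg/L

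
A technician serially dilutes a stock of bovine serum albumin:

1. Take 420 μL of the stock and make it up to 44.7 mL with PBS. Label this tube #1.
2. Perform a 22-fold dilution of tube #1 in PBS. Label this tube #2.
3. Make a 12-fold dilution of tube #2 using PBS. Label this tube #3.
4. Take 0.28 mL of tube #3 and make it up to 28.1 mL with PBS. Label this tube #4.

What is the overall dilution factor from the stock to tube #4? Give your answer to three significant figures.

2.82 × 10^6

Step 1: 420 μL brought to 44.7 mL → factor 44700/420 = 106.43
Step 2: 22-fold → factor 22
Step 3: 12-fold → factor 12
Step 4: 0.28 mL brought to 28.1 mL → factor 28.1/0.28 = 100.36
Overall dilution factor = 106.43 × 22 × 12 × 100.36 = 2.8197 × 10^6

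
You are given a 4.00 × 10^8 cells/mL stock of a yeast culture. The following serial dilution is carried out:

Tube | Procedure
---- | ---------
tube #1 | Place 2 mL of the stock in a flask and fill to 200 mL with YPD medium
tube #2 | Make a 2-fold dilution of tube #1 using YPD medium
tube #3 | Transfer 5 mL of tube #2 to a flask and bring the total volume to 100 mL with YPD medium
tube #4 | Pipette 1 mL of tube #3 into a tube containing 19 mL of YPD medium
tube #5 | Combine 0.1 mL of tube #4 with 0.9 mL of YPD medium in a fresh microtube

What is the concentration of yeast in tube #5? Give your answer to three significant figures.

500 cells/mL

Step 1: 2 mL brought to 200 mL → factor 200/2 = 100
Step 2: 2-fold → factor 2
Step 3: 5 mL brought to 100 mL → factor 100/5 = 20
Step 4: 1 mL + 19 mL = 20 mL total → factor 20/1 = 20
Step 5: 0.1 mL + 0.9 mL = 1 mL total → factor 1/0.1 = 10
Overall dilution factor = 100 × 2 × 20 × 20 × 10 = 8 × 10^5
Final = 4.00 × 10^8 cells/mL / 8 × 10^5 = 500 cells/mL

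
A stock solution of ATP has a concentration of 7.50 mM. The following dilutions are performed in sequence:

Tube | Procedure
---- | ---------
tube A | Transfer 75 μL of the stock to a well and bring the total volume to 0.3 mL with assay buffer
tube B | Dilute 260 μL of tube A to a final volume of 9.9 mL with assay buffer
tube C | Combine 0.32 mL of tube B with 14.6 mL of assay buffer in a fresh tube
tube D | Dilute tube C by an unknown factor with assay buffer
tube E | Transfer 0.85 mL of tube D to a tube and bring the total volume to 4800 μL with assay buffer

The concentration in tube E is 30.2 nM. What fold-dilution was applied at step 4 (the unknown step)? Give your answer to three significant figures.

6.19-fold

Step 1: 75 μL brought to 0.3 mL → factor 300/75 = 4
Step 2: 260 μL brought to 9.9 mL → factor 9900/260 = 38.077
Step 3: 0.32 mL + 14.6 mL = 14.92 mL total → factor 14.92/0.32 = 46.625
Step 4: unknown factor x
Step 5: 0.85 mL brought to 4800 μL → factor 4.8/0.85 = 5.6471
Product of known-step factors = 40102
Overall factor = 7.50 mM / (30.2 nM) = 2.4834 × 10^5
x = 2.4834 × 10^5 / 40102 = 6.19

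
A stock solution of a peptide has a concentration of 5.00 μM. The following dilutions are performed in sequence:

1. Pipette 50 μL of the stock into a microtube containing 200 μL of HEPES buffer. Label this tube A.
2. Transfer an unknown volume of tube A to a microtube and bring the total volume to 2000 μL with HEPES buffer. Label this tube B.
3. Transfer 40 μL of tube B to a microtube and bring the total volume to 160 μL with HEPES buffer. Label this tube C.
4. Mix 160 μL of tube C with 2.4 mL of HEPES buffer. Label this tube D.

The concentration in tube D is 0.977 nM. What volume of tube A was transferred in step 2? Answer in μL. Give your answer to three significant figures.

125 μL

Step 1: 50 μL + 200 μL = 250 μL total → factor 250/50 = 5
Step 2: v brought to 2000 μL → factor = 2000 μL/v
Step 3: 40 μL brought to 160 μL → factor 160/40 = 4
Step 4: 160 μL + 2.4 mL = 2560 μL total → factor 2560/160 = 16
Product of known-step factors = 320
Overall factor = 5.00 μM / (0.977 nM) = 5117.7
Step-2 factor = 5117.7 / 320 = 15.993
v = 2000 μL / 15.993 = 125 μL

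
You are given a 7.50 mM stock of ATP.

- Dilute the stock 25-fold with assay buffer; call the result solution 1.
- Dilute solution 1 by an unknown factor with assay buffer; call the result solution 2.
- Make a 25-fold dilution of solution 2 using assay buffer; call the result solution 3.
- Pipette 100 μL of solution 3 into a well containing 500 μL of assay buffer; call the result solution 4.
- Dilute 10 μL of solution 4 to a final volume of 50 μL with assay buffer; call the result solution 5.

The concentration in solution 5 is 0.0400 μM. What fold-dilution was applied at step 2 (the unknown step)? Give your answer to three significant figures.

10.0-fold

Step 1: 25-fold → factor 25
Step 2: unknown factor x
Step 3: 25-fold → factor 25
Step 4: 100 μL + 500 μL = 600 μL total → factor 600/100 = 6
Step 5: 10 μL brought to 50 μL → factor 50/10 = 5
Product of known-step factors = 18750
Overall factor = 7.50 mM / (0.0400 μM) = 1.875 × 10^5
x = 1.875 × 10^5 / 18750 = 10.0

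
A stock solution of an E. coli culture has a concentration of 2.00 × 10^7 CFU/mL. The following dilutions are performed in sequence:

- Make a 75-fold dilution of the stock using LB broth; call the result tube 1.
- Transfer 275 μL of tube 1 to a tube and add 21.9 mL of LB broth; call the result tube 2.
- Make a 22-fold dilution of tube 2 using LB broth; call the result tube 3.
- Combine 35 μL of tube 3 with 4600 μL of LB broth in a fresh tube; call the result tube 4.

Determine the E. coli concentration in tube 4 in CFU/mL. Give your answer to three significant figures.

Step 1: 75-fold → factor 75
Step 2: 275 μL + 21.9 mL = 22175 μL total → factor 22175/275 = 80.636
Step 3: 22-fold → factor 22
Step 4: 35 μL + 4600 μL = 4635 μL total → factor 4635/35 = 132.43
Overall dilution factor = 75 × 80.636 × 22 × 132.43 = 1.762 × 10^7
Final = 2.00 × 10^7 CFU/mL / 1.762 × 10^7 = 1.14 CFU/mL

1.14 CFU/mL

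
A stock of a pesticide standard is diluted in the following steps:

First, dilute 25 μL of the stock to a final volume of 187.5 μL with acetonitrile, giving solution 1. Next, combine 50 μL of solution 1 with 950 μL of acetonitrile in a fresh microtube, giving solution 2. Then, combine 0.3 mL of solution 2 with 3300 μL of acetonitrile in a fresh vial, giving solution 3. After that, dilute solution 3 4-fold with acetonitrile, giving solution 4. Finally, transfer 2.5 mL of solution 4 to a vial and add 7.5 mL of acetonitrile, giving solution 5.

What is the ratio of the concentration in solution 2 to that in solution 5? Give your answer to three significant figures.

Step 1: 25 μL brought to 187.5 μL → factor 187.5/25 = 7.5
Step 2: 50 μL + 950 μL = 1000 μL total → factor 1000/50 = 20
Step 3: 0.3 mL + 3300 μL = 3.6 mL total → factor 3.6/0.3 = 12
Step 4: 4-fold → factor 4
Step 5: 2.5 mL + 7.5 mL = 10 mL total → factor 10/2.5 = 4
Dilution factor to solution 2 = 150; to solution 5 = 28800
[solution 2]/[solution 5] = (factor to solution 5)/(factor to solution 2) = 28800/150 = 192

192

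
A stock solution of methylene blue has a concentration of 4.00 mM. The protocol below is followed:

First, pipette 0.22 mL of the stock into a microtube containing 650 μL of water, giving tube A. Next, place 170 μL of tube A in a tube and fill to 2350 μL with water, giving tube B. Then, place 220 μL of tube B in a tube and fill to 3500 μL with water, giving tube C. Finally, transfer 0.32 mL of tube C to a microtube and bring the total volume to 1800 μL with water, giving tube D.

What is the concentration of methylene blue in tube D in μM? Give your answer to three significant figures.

Step 1: 0.22 mL + 650 μL = 0.87 mL total → factor 0.87/0.22 = 3.9545
Step 2: 170 μL brought to 2350 μL → factor 2350/170 = 13.824
Step 3: 220 μL brought to 3500 μL → factor 3500/220 = 15.909
Step 4: 0.32 mL brought to 1800 μL → factor 1.8/0.32 = 5.625
Overall dilution factor = 3.9545 × 13.824 × 15.909 × 5.625 = 4892
Final = 4.00 mM / 4892 = 0.0008177 mM = 0.818 μM

0.818 μM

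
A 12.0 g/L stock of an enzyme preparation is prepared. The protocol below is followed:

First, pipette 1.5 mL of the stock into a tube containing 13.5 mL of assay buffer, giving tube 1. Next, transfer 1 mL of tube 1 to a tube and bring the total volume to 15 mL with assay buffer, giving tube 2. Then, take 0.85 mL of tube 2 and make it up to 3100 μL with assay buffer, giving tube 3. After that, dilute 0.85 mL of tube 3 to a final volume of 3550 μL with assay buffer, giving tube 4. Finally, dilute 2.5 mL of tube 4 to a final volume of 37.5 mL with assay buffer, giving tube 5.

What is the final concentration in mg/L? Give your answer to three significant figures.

Step 1: 1.5 mL + 13.5 mL = 15 mL total → factor 15/1.5 = 10
Step 2: 1 mL brought to 15 mL → factor 15/1 = 15
Step 3: 0.85 mL brought to 3100 μL → factor 3.1/0.85 = 3.6471
Step 4: 0.85 mL brought to 3550 μL → factor 3.55/0.85 = 4.1765
Step 5: 2.5 mL brought to 37.5 mL → factor 37.5/2.5 = 15
Overall dilution factor = 10 × 15 × 3.6471 × 4.1765 × 15 = 34272
Final = 12.0 g/L / 34272 = 0.0003501 g/L = 0.350 mg/L

0.350 mg/L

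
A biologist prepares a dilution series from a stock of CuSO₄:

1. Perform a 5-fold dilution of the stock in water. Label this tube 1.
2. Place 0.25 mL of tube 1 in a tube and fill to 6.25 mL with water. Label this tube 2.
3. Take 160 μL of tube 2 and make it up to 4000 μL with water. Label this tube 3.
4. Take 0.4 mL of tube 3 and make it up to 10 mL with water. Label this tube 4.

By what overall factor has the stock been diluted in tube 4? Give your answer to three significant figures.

7.81 × 10^4

Step 1: 5-fold → factor 5
Step 2: 0.25 mL brought to 6.25 mL → factor 6.25/0.25 = 25
Step 3: 160 μL brought to 4000 μL → factor 4000/160 = 25
Step 4: 0.4 mL brought to 10 mL → factor 10/0.4 = 25
Overall dilution factor = 5 × 25 × 25 × 25 = 78125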